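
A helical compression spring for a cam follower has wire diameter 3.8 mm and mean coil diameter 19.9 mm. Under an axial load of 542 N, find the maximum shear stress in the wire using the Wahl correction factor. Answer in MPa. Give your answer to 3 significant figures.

648 MPa

Spring index C = D/d = 19.9/3.8 = 5.2368
K_W = (4C−1)/(4C−4) + 0.615/C = 19.947/16.947 + 0.1174 = 1.2945
τ₀ = 8FD/(πd³) = 8·542·19.9/(π·3.8³) = 86286.4/172.39 = 500.54 MPa
τ_max = K·τ₀ = 1.2945 × 500.54 = 647.93 MPa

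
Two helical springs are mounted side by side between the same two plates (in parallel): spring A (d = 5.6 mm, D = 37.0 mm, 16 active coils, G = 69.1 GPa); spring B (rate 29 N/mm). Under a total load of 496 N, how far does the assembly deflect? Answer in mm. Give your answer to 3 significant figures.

12.6 mm

k_A = Gd⁴/(8D³N_a) = (69.1×10³)(5.6⁴)/(8·37.0³·16) = 10.481 N/mm
Parallel: k_eq = 10.481 + 29 = 39.481 N/mm
δ = F/k_eq = 496/39.481 = 12.563 mm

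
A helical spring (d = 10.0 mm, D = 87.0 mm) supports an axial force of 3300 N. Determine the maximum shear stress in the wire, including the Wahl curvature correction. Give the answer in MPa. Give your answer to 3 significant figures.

854 MPa

Spring index C = D/d = 87.0/10.0 = 8.7000
K_W = (4C−1)/(4C−4) + 0.615/C = 33.800/30.800 + 0.0707 = 1.1681
τ₀ = 8FD/(πd³) = 8·3300·87.0/(π·10.0³) = 2.2968e+06/3141.6 = 731.09 MPa
τ_max = K·τ₀ = 1.1681 × 731.09 = 853.99 MPa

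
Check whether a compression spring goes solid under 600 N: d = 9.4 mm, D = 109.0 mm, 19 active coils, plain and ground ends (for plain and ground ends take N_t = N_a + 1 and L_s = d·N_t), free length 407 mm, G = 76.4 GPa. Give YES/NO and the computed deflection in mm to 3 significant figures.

NO, δ = 198 mm

k = Gd⁴/(8D³N_a) = (76.4×10³)(9.4⁴)/(8·109.0³·19) = 3.0303 N/mm
N_t = 20; L_s = 9.4·20 = 188 mm; δ_solid = L₀ − L_s = 407 − 188 = 219 mm
δ = F/k = 600/3.0303 = 198 mm
δ < δ_solid → spring does not go solid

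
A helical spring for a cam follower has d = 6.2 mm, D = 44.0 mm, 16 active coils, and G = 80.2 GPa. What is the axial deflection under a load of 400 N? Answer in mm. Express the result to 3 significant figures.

k = Gd⁴/(8D³N_a) = (80.2×10³)(6.2⁴)/(8·44.0³·16) = 10.869 N/mm
δ = F/k = 400 / 10.869 = 36.803 mm

36.8 mm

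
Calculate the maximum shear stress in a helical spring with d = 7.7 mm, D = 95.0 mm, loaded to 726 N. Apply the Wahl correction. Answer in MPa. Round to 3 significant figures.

Spring index C = D/d = 95.0/7.7 = 12.3377
K_W = (4C−1)/(4C−4) + 0.615/C = 48.351/45.351 + 0.0498 = 1.1160
τ₀ = 8FD/(πd³) = 8·726·95.0/(π·7.7³) = 551760/1434.2 = 384.71 MPa
τ_max = K·τ₀ = 1.1160 × 384.71 = 429.33 MPa

429 MPa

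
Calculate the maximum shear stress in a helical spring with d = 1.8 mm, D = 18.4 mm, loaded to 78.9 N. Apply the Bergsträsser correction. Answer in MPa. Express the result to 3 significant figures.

718 MPa

Spring index C = D/d = 18.4/1.8 = 10.2222
K_B = (4C+2)/(4C−3) = 42.889/37.889 = 1.1320
τ₀ = 8FD/(πd³) = 8·78.9·18.4/(π·1.8³) = 11614.1/18.322 = 633.9 MPa
τ_max = K·τ₀ = 1.1320 × 633.9 = 717.55 MPa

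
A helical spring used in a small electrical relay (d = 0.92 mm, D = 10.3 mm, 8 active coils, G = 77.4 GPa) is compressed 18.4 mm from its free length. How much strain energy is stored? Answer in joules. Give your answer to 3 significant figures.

k = Gd⁴/(8D³N_a) = (77.4×10³)(0.92⁴)/(8·10.3³·8) = 0.79287 N/mm
U = ½kδ² = 0.5 × 0.79287 × 18.4² = 134.22 N·mm = 0.13422 J

0.134 J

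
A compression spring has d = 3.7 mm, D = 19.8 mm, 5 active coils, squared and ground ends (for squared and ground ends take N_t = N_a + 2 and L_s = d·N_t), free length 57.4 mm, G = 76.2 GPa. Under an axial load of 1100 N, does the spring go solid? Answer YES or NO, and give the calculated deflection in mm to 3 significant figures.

k = Gd⁴/(8D³N_a) = (76.2×10³)(3.7⁴)/(8·19.8³·5) = 45.995 N/mm
N_t = 7; L_s = 3.7·7 = 25.9 mm; δ_solid = L₀ − L_s = 57.4 − 25.9 = 31.5 mm
δ = F/k = 1100/45.995 = 23.916 mm
δ < δ_solid → spring does not go solid

NO, δ = 23.9 mm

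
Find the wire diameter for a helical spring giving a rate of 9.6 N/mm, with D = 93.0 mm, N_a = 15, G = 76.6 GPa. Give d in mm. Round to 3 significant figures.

10.5 mm

d = (8D³N_a·k / G)^(1/4) = (8·93.0³·15·9.6 / (76.6×10³))^0.25
  = (12097)^0.25 = 10.4874 mm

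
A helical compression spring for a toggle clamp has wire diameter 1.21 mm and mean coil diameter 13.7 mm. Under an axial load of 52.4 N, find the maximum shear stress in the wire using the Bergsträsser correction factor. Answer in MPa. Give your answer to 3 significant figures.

1150 MPa

Spring index C = D/d = 13.7/1.21 = 11.3223
K_B = (4C+2)/(4C−3) = 47.289/42.289 = 1.1182
τ₀ = 8FD/(πd³) = 8·52.4·13.7/(π·1.21³) = 5743.04/5.5655 = 1031.9 MPa
τ_max = K·τ₀ = 1.1182 × 1031.9 = 1153.9 MPa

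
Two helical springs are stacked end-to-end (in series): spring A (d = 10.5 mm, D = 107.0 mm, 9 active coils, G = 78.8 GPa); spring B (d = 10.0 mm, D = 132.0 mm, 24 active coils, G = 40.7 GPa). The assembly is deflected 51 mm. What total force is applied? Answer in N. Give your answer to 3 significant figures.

k_A = Gd⁴/(8D³N_a) = (78.8×10³)(10.5⁴)/(8·107.0³·9) = 10.859 N/mm
k_B = Gd⁴/(8D³N_a) = (40.7×10³)(10.0⁴)/(8·132.0³·24) = 0.92166 N/mm
Series: 1/k_eq = 1/10.859 + 1/0.92166 = 1.1771; k_eq = 0.84956 N/mm
F = k_eq·δ = 0.84956·51 = 43.327 N

43.3 N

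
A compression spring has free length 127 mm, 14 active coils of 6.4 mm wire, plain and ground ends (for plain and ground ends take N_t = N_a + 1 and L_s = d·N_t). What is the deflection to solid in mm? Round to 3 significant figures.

31.0 mm

N_t = 15; L_s = 6.4·15 = 96 mm
δ_solid = L₀ − L_s = 127 − 96 = 31 mm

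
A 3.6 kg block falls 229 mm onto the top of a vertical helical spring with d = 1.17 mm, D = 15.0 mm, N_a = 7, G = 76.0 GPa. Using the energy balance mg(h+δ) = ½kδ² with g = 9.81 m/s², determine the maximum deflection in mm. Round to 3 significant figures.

k = Gd⁴/(8D³N_a) = (76.0×10³)(1.17⁴)/(8·15.0³·7) = 0.75352 N/mm
W = mg = 3.6 × 9.81 = 35.316 N
½kδ² − Wδ − Wh = 0 → δ = (W + √(W² + 2kWh))/k
δ = (35.316 + √(1247.2 + 12188))/0.75352 = (35.316 + 115.91)/0.75352 = 200.69 mm

201 mm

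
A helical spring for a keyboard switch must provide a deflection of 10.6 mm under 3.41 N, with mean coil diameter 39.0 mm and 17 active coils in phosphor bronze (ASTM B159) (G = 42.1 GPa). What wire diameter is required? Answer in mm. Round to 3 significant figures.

Required rate k = F/δ = 3.41/10.6 = 0.3217 N/mm
d = (8D³N_a·k / G)^(1/4) = (8·39.0³·17·0.3217 / (42.1×10³))^0.25
  = (61.645)^0.25 = 2.8020 mm

2.80 mm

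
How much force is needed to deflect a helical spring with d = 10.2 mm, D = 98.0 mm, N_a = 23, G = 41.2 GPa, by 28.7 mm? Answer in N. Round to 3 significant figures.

73.9 N

k = Gd⁴/(8D³N_a) = (41.2×10³)(10.2⁴)/(8·98.0³·23) = 2.5751 N/mm
F = k·δ = 2.5751 × 28.7 = 73.907 N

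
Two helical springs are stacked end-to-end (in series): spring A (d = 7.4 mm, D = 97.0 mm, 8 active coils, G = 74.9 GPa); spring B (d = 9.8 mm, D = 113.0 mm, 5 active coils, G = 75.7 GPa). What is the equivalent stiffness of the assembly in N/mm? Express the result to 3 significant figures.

2.92 N/mm

k_A = Gd⁴/(8D³N_a) = (74.9×10³)(7.4⁴)/(8·97.0³·8) = 3.8452 N/mm
k_B = Gd⁴/(8D³N_a) = (75.7×10³)(9.8⁴)/(8·113.0³·5) = 12.098 N/mm
Series: 1/k_eq = 1/3.8452 + 1/12.098 = 0.34273; k_eq = 2.9178 N/mm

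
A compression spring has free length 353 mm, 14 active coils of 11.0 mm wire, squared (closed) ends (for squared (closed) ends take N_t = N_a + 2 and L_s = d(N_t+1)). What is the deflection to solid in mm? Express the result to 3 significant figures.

166 mm

N_t = 16; L_s = 11.0·17 = 187 mm
δ_solid = L₀ − L_s = 353 − 187 = 166 mm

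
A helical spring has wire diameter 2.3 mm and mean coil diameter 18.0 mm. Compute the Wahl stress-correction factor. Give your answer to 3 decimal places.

1.188

C = D/d = 18.0/2.3 = 7.8261
K_W = (4C−1)/(4C−4) + 0.615/C = 30.304/27.304 + 0.0786 = 1.1885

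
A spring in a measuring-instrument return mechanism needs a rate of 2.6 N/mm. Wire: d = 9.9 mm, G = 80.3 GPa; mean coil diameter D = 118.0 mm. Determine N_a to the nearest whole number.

N_a = Gd⁴/(8D³k) = (80.3×10³ × 9.9⁴)/(8 × 118.0³ × 2.6)
    = 7.71359e+08 / 3.41751e+07 = 22.57 → 23 coils

23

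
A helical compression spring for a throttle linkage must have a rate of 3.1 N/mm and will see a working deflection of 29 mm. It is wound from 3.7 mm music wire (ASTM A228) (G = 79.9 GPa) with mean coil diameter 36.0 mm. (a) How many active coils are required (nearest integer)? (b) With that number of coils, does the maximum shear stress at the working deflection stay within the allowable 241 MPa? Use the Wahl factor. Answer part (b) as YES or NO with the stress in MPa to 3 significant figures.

N_a = Gd⁴/(8D³k) = (79.9×10³)(3.7⁴)/(8·36.0³·3.1) = 12.94 → N_a = 13
Actual rate k = Gd⁴/(8D³·13) = 3.0861 N/mm
Working load F = kδ = 3.0861·29 = 89.497 N
C = 36.0/3.7 = 9.7297; K_W = (4C−1)/(4C−4)+0.615/C = 1.1491
τ_max = K_W·8FD/(πd³) = 1.1491·161.98 = 186.13 MPa
τ_max ≤ 241 MPa → acceptable

(a) 13 coils; (b) YES, τ_max = 186 MPa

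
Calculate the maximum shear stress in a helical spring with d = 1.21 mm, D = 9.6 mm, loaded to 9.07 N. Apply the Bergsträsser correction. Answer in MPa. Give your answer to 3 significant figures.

Spring index C = D/d = 9.6/1.21 = 7.9339
K_B = (4C+2)/(4C−3) = 33.736/28.736 = 1.1740
τ₀ = 8FD/(πd³) = 8·9.07·9.6/(π·1.21³) = 696.576/5.5655 = 125.16 MPa
τ_max = K·τ₀ = 1.1740 × 125.16 = 146.94 MPa

147 MPa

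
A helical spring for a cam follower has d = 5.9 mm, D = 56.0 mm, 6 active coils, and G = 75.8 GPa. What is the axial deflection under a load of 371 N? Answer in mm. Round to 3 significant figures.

34.0 mm

k = Gd⁴/(8D³N_a) = (75.8×10³)(5.9⁴)/(8·56.0³·6) = 10.896 N/mm
δ = F/k = 371 / 10.896 = 34.049 mm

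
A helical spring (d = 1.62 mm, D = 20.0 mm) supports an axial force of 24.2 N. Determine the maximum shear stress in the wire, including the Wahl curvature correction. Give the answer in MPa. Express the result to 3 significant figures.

Spring index C = D/d = 20.0/1.62 = 12.3457
K_W = (4C−1)/(4C−4) + 0.615/C = 48.383/45.383 + 0.0498 = 1.1159
τ₀ = 8FD/(πd³) = 8·24.2·20.0/(π·1.62³) = 3872/13.357 = 289.89 MPa
τ_max = K·τ₀ = 1.1159 × 289.89 = 323.5 MPa

323 MPa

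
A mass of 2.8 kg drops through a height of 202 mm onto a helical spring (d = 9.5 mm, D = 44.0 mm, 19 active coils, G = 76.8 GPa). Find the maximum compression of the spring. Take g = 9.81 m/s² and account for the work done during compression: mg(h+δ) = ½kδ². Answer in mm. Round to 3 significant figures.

15.7 mm

k = Gd⁴/(8D³N_a) = (76.8×10³)(9.5⁴)/(8·44.0³·19) = 48.312 N/mm
W = mg = 2.8 × 9.81 = 27.468 N
½kδ² − Wδ − Wh = 0 → δ = (W + √(W² + 2kWh))/k
δ = (27.468 + √(754.49 + 536121))/48.312 = (27.468 + 732.72)/48.312 = 15.735 mm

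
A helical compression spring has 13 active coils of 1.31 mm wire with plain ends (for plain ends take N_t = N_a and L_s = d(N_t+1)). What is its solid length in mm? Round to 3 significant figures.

plain ends: N_t = N_a = 13
L_s = d·(N_t+1) = 1.31 × 14 = 18.34 mm

18.3 mm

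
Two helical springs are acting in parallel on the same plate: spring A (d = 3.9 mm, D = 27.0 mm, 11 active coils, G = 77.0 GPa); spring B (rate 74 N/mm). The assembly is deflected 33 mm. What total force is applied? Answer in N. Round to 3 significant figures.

k_A = Gd⁴/(8D³N_a) = (77.0×10³)(3.9⁴)/(8·27.0³·11) = 10.284 N/mm
Parallel: k_eq = 10.284 + 74 = 84.284 N/mm
F = k_eq·δ = 84.284·33 = 2781.4 N

2780 N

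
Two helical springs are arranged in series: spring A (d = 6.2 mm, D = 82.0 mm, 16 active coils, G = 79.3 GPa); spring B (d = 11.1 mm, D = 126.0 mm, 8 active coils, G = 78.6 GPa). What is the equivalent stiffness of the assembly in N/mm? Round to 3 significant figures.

1.41 N/mm

k_A = Gd⁴/(8D³N_a) = (79.3×10³)(6.2⁴)/(8·82.0³·16) = 1.6603 N/mm
k_B = Gd⁴/(8D³N_a) = (78.6×10³)(11.1⁴)/(8·126.0³·8) = 9.3201 N/mm
Series: 1/k_eq = 1/1.6603 + 1/9.3201 = 0.70959; k_eq = 1.4093 N/mm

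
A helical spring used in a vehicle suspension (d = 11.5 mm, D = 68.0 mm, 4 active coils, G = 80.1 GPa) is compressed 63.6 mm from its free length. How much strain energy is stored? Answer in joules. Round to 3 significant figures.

k = Gd⁴/(8D³N_a) = (80.1×10³)(11.5⁴)/(8·68.0³·4) = 139.23 N/mm
U = ½kδ² = 0.5 × 139.23 × 63.6² = 2.816e+05 N·mm = 281.6 J

282 J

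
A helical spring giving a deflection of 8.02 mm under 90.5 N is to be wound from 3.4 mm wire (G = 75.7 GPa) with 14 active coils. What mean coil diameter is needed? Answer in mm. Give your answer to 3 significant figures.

Required rate k = F/δ = 90.5/8.02 = 11.284 N/mm
D = (Gd⁴/(8N_a·k))^(1/3) = (75.7×10³·3.4⁴/(8·14·11.284))^(1/3)
  = (8004.23)^(1/3) = 20.0035 mm

20.0 mm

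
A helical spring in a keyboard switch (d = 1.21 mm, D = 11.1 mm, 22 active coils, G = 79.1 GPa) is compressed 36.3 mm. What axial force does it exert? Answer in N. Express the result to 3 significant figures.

k = Gd⁴/(8D³N_a) = (79.1×10³)(1.21⁴)/(8·11.1³·22) = 0.70443 N/mm
F = k·δ = 0.70443 × 36.3 = 25.571 N

25.6 N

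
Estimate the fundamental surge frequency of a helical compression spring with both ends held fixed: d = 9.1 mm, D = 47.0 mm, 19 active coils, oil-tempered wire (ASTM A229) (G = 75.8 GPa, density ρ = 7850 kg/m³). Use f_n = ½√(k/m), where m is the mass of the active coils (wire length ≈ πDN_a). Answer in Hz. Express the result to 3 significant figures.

75.8 Hz

k = Gd⁴/(8D³N_a) = (75.8×10³)(9.1⁴)/(8·47.0³·19) = 32.938 N/mm = 32938 N/m
Wire length L = πDN_a = π·47.0·19 = 2805.4 mm
m = ρ·(πd²/4)·L = 7850 × 65.039×10⁻⁶ m² × 2.8054 m = 1.4323 kg
f_n = ½√(k/m) = 0.5·√(32938/1.4323) = 0.5·√(22996) = 75.822 Hz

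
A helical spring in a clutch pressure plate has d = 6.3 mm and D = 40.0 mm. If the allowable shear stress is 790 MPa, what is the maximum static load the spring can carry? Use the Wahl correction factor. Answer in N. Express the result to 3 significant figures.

C = D/d = 40.0/6.3 = 6.3492
K_W = (4C−1)/(4C−4) + 0.615/C = 24.397/21.397 + 0.0969 = 1.2371
τ_max = K·8FD/(πd³) → F_max = τ_allow·πd³/(8DK)
F_max = 790·π·6.3³/(8·40.0·1.2371) = 6.2058e+05/395.86 = 1567.7 N

1570 N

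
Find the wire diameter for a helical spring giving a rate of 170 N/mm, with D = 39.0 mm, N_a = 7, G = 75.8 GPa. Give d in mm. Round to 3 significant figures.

9.29 mm

d = (8D³N_a·k / G)^(1/4) = (8·39.0³·7·170 / (75.8×10³))^0.25
  = (7450.1)^0.25 = 9.2905 mm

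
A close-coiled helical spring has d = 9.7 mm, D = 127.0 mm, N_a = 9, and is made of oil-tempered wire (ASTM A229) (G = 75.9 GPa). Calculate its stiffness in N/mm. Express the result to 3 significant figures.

4.56 N/mm

k = Gd⁴/(8D³N_a) = (75.9×10³ × 9.7⁴) / (8 × 127.0³ × 9)
  = 6.71937e+08 / 1.47484e+08 = 4.556 N/mm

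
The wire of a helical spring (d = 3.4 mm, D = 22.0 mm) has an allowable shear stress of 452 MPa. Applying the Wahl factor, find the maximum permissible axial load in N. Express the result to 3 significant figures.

257 N

C = D/d = 22.0/3.4 = 6.4706
K_W = (4C−1)/(4C−4) + 0.615/C = 24.882/21.882 + 0.0950 = 1.2321
τ_max = K·8FD/(πd³) → F_max = τ_allow·πd³/(8DK)
F_max = 452·π·3.4³/(8·22.0·1.2321) = 55812/216.86 = 257.37 N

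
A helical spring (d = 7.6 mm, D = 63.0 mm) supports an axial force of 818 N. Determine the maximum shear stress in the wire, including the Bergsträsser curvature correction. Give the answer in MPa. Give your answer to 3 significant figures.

349 MPa

Spring index C = D/d = 63.0/7.6 = 8.2895
K_B = (4C+2)/(4C−3) = 35.158/30.158 = 1.1658
τ₀ = 8FD/(πd³) = 8·818·63.0/(π·7.6³) = 412272/1379.1 = 298.95 MPa
τ_max = K·τ₀ = 1.1658 × 298.95 = 348.51 MPa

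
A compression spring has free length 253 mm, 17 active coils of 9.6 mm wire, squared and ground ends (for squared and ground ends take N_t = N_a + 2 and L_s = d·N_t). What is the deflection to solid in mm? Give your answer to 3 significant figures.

N_t = 19; L_s = 9.6·19 = 182.4 mm
δ_solid = L₀ − L_s = 253 − 182.4 = 70.6 mm

70.6 mm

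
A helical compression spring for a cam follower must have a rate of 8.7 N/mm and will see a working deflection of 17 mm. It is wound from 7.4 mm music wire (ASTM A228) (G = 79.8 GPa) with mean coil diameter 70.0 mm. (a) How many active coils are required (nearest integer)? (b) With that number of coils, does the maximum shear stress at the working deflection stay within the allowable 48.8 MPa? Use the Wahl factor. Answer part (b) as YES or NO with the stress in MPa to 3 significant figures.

(a) 10 coils; (b) NO, τ_max = 75.2 MPa

N_a = Gd⁴/(8D³k) = (79.8×10³)(7.4⁴)/(8·70.0³·8.7) = 10.02 → N_a = 10
Actual rate k = Gd⁴/(8D³·10) = 8.7206 N/mm
Working load F = kδ = 8.7206·17 = 148.25 N
C = 70.0/7.4 = 9.4595; K_W = (4C−1)/(4C−4)+0.615/C = 1.1537
τ_max = K_W·8FD/(πd³) = 1.1537·65.214 = 75.235 MPa
τ_max > 48.8 MPa → exceeds allowable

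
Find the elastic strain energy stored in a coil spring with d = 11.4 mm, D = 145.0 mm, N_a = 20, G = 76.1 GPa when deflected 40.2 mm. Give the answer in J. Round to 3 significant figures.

k = Gd⁴/(8D³N_a) = (76.1×10³)(11.4⁴)/(8·145.0³·20) = 2.635 N/mm
U = ½kδ² = 0.5 × 2.635 × 40.2² = 2129.1 N·mm = 2.1291 J

2.13 J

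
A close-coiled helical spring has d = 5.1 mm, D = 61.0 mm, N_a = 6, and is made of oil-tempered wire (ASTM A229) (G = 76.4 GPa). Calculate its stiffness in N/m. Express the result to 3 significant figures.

4740 N/m

k = Gd⁴/(8D³N_a) = (76.4×10³ × 5.1⁴) / (8 × 61.0³ × 6)
  = 5.16861e+07 / 1.08951e+07 = 4.744 N/mm = 4744 N/m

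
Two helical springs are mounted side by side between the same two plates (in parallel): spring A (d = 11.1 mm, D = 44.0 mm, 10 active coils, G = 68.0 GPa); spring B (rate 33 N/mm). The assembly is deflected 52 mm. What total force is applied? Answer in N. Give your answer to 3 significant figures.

9590 N

k_A = Gd⁴/(8D³N_a) = (68.0×10³)(11.1⁴)/(8·44.0³·10) = 151.48 N/mm
Parallel: k_eq = 151.48 + 33 = 184.48 N/mm
F = k_eq·δ = 184.48·52 = 9592.9 N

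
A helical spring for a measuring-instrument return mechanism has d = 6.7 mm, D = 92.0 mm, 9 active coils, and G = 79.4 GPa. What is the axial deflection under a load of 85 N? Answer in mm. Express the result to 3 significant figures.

k = Gd⁴/(8D³N_a) = (79.4×10³)(6.7⁴)/(8·92.0³·9) = 2.8538 N/mm
δ = F/k = 85 / 2.8538 = 29.785 mm

29.8 mm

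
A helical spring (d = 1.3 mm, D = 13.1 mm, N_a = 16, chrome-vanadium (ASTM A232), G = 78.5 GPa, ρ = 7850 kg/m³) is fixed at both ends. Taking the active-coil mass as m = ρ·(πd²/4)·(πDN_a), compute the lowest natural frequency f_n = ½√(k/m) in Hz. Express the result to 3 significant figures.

k = Gd⁴/(8D³N_a) = (78.5×10³)(1.3⁴)/(8·13.1³·16) = 0.77915 N/mm = 779.15 N/m
Wire length L = πDN_a = π·13.1·16 = 658.48 mm
m = ρ·(πd²/4)·L = 7850 × 1.3273×10⁻⁶ m² × 0.65848 m = 0.006861 kg
f_n = ½√(k/m) = 0.5·√(779.15/0.006861) = 0.5·√(1.1356e+05) = 168.49 Hz

168 Hz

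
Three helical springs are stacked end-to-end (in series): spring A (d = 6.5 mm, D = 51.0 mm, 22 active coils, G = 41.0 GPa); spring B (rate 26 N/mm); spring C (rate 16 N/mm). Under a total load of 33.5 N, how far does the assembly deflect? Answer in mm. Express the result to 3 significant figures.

14.1 mm

k_A = Gd⁴/(8D³N_a) = (41.0×10³)(6.5⁴)/(8·51.0³·22) = 3.1348 N/mm
Series: 1/k_eq = 1/3.1348 + 1/26 + 1/16 = 0.41996; k_eq = 2.3812 N/mm
δ = F/k_eq = 33.5/2.3812 = 14.069 mm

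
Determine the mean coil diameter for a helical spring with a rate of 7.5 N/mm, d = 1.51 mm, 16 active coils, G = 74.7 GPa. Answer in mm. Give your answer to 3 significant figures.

D = (Gd⁴/(8N_a·k))^(1/3) = (74.7×10³·1.51⁴/(8·16·7.5))^(1/3)
  = (404.536)^(1/3) = 7.3958 mm

7.40 mm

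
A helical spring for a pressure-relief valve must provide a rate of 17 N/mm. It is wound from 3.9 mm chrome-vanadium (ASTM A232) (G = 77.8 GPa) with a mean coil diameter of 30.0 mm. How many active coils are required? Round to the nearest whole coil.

N_a = Gd⁴/(8D³k) = (77.8×10³ × 3.9⁴)/(8 × 30.0³ × 17)
    = 1.79986e+07 / 3.672e+06 = 4.902 → 5 coils

5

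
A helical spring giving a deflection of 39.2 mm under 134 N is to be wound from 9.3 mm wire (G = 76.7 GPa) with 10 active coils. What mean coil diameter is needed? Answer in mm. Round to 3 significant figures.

128 mm

Required rate k = F/δ = 134/39.2 = 3.4184 N/mm
D = (Gd⁴/(8N_a·k))^(1/3) = (76.7×10³·9.3⁴/(8·10·3.4184))^(1/3)
  = (2.09806e+06)^(1/3) = 128.0185 mm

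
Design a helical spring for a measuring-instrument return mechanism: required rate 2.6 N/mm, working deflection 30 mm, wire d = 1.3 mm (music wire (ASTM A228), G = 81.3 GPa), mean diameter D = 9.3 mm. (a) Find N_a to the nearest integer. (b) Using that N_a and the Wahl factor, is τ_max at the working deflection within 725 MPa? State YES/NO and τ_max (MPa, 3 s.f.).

N_a = Gd⁴/(8D³k) = (81.3×10³)(1.3⁴)/(8·9.3³·2.6) = 13.88 → N_a = 14
Actual rate k = Gd⁴/(8D³·14) = 2.5775 N/mm
Working load F = kδ = 2.5775·30 = 77.325 N
C = 9.3/1.3 = 7.1538; K_W = (4C−1)/(4C−4)+0.615/C = 1.2078
τ_max = K_W·8FD/(πd³) = 1.2078·833.51 = 1006.8 MPa
τ_max > 725 MPa → exceeds allowable

(a) 14 coils; (b) NO, τ_max = 1010 MPa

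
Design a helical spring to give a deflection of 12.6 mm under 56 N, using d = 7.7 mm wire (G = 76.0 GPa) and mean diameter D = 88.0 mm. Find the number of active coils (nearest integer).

Required rate k = F/δ = 56/12.6 = 4.4444 N/mm
N_a = Gd⁴/(8D³k) = (76.0×10³ × 7.7⁴)/(8 × 88.0³ × 4.4444)
    = 2.67163e+08 / 2.42301e+07 = 11.03 → 11 coils

11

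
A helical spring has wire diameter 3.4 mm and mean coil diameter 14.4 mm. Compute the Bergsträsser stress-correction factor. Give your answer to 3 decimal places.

C = D/d = 14.4/3.4 = 4.2353
K_B = (4C+2)/(4C−3) = 18.941/13.941 = 1.3586

1.359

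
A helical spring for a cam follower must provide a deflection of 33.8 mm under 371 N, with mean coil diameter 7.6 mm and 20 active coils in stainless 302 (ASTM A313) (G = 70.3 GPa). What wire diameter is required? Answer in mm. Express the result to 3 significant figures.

Required rate k = F/δ = 371/33.8 = 10.976 N/mm
d = (8D³N_a·k / G)^(1/4) = (8·7.6³·20·10.976 / (70.3×10³))^0.25
  = (10.966)^0.25 = 1.8198 mm

1.82 mm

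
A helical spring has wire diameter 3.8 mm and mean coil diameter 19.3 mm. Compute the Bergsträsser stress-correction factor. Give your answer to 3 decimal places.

C = D/d = 19.3/3.8 = 5.0789
K_B = (4C+2)/(4C−3) = 22.316/17.316 = 1.2888

1.289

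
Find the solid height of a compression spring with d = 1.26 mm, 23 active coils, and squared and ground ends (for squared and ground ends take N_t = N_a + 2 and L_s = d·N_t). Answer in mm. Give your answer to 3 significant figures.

squared and ground ends: N_t = N_a + 2 = 23 + 2 = 25
L_s = d·N_t = 1.26 × 25 = 31.5 mm

31.5 mm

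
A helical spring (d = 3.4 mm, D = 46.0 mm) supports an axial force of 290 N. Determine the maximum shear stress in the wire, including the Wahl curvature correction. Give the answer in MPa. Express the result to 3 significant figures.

Spring index C = D/d = 46.0/3.4 = 13.5294
K_W = (4C−1)/(4C−4) + 0.615/C = 53.118/50.118 + 0.0455 = 1.1053
τ₀ = 8FD/(πd³) = 8·290·46.0/(π·3.4³) = 106720/123.48 = 864.29 MPa
τ_max = K·τ₀ = 1.1053 × 864.29 = 955.31 MPa

955 MPa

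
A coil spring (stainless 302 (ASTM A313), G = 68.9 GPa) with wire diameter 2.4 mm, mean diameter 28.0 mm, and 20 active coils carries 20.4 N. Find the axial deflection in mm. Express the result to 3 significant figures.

31.3 mm

k = Gd⁴/(8D³N_a) = (68.9×10³)(2.4⁴)/(8·28.0³·20) = 0.65083 N/mm
δ = F/k = 20.4 / 0.65083 = 31.344 mm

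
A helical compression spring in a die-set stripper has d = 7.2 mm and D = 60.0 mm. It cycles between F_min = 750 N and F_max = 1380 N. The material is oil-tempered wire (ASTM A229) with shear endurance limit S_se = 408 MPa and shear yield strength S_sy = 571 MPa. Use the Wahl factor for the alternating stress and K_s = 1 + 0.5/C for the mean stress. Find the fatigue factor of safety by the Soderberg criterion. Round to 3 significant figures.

C = D/d = 60.0/7.2 = 8.3333; K_W = (4C−1)/(4C−4)+0.615/C = 1.1761; K_s = 1+0.5/C = 1.0600
F_a = (F_max−F_min)/2 = 315 N; F_m = (F_max+F_min)/2 = 1065 N
τ_a = K_W·8F_aD/(πd³) = 1.1761 × 128.94 = 151.65 MPa
τ_m = K_s·8F_mD/(πd³) = 1.0600 × 435.96 = 462.11 MPa
Soderberg: 1/n_f = τ_a/S_se + τ_m/S_sy = 151.65/408 + 462.11/571 = 0.37169 + 0.80931 = 1.181
n_f = 1/1.181 = 0.8467

0.847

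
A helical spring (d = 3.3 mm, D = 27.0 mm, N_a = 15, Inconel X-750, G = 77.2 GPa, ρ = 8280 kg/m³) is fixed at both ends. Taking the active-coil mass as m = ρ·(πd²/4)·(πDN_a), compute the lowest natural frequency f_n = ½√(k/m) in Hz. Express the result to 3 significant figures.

k = Gd⁴/(8D³N_a) = (77.2×10³)(3.3⁴)/(8·27.0³·15) = 3.8761 N/mm = 3876.1 N/m
Wire length L = πDN_a = π·27.0·15 = 1272.3 mm
m = ρ·(πd²/4)·L = 8280 × 8.553×10⁻⁶ m² × 1.2723 m = 0.090106 kg
f_n = ½√(k/m) = 0.5·√(3876.1/0.090106) = 0.5·√(43018) = 103.7 Hz

104 Hz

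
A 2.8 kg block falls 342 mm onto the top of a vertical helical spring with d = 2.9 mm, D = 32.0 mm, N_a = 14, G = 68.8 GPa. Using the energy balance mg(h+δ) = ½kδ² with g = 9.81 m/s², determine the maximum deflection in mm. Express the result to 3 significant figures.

k = Gd⁴/(8D³N_a) = (68.8×10³)(2.9⁴)/(8·32.0³·14) = 1.3259 N/mm
W = mg = 2.8 × 9.81 = 27.468 N
½kδ² − Wδ − Wh = 0 → δ = (W + √(W² + 2kWh))/k
δ = (27.468 + √(754.49 + 24911.3))/1.3259 = (27.468 + 160.21)/1.3259 = 141.54 mm

142 mm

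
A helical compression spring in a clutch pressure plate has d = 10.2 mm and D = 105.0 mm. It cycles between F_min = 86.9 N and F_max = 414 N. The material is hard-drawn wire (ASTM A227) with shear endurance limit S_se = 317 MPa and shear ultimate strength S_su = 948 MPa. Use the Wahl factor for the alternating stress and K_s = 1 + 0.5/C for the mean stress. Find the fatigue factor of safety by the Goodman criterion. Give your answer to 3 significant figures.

4.59

C = D/d = 105.0/10.2 = 10.2941; K_W = (4C−1)/(4C−4)+0.615/C = 1.1404; K_s = 1+0.5/C = 1.0486
F_a = (F_max−F_min)/2 = 163.55 N; F_m = (F_max+F_min)/2 = 250.45 N
τ_a = K_W·8F_aD/(πd³) = 1.1404 × 41.208 = 46.995 MPa
τ_m = K_s·8F_mD/(πd³) = 1.0486 × 63.103 = 66.168 MPa
Goodman: 1/n_f = τ_a/S_se + τ_m/S_su = 46.995/317 + 66.168/948 = 0.14825 + 0.06980 = 0.21805
n_f = 1/0.21805 = 4.586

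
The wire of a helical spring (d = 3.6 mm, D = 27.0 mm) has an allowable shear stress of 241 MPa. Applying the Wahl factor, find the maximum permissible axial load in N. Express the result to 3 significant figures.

137 N

C = D/d = 27.0/3.6 = 7.5000
K_W = (4C−1)/(4C−4) + 0.615/C = 29.000/26.000 + 0.0820 = 1.1974
τ_max = K·8FD/(πd³) → F_max = τ_allow·πd³/(8DK)
F_max = 241·π·3.6³/(8·27.0·1.1974) = 35324/258.64 = 136.58 N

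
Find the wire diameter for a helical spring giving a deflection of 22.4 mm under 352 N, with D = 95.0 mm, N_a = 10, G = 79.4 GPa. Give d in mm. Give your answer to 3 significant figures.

10.8 mm

Required rate k = F/δ = 352/22.4 = 15.714 N/mm
d = (8D³N_a·k / G)^(1/4) = (8·95.0³·10·15.714 / (79.4×10³))^0.25
  = (13575)^0.25 = 10.7940 mm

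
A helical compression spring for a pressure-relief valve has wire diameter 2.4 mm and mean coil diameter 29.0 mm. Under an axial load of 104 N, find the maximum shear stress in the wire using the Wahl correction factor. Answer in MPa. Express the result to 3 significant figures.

621 MPa

Spring index C = D/d = 29.0/2.4 = 12.0833
K_W = (4C−1)/(4C−4) + 0.615/C = 47.333/44.333 + 0.0509 = 1.1186
τ₀ = 8FD/(πd³) = 8·104·29.0/(π·2.4³) = 24128/43.429 = 555.57 MPa
τ_max = K·τ₀ = 1.1186 × 555.57 = 621.44 MPa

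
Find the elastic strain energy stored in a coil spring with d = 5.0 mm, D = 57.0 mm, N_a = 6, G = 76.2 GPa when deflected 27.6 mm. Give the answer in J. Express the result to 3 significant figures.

k = Gd⁴/(8D³N_a) = (76.2×10³)(5.0⁴)/(8·57.0³·6) = 5.3576 N/mm
U = ½kδ² = 0.5 × 5.3576 × 27.6² = 2040.6 N·mm = 2.0406 J

2.04 J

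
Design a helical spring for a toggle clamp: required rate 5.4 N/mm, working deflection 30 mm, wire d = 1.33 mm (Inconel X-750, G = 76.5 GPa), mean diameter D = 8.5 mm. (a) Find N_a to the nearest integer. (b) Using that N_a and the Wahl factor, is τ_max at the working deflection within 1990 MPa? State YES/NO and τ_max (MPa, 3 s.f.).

N_a = Gd⁴/(8D³k) = (76.5×10³)(1.33⁴)/(8·8.5³·5.4) = 9.023 → N_a = 9
Actual rate k = Gd⁴/(8D³·9) = 5.4135 N/mm
Working load F = kδ = 5.4135·30 = 162.41 N
C = 8.5/1.33 = 6.3910; K_W = (4C−1)/(4C−4)+0.615/C = 1.2354
τ_max = K_W·8FD/(πd³) = 1.2354·1494.2 = 1845.8 MPa
τ_max ≤ 1990 MPa → acceptable

(a) 9 coils; (b) YES, τ_max = 1850 MPa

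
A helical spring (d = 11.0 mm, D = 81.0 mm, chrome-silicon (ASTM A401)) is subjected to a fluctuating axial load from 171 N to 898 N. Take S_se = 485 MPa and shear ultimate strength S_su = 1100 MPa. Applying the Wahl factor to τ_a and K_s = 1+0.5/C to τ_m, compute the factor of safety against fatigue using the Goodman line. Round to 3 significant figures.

C = D/d = 81.0/11.0 = 7.3636; K_W = (4C−1)/(4C−4)+0.615/C = 1.2014; K_s = 1+0.5/C = 1.0679
F_a = (F_max−F_min)/2 = 363.5 N; F_m = (F_max+F_min)/2 = 534.5 N
τ_a = K_W·8F_aD/(πd³) = 1.2014 × 56.332 = 67.675 MPa
τ_m = K_s·8F_mD/(πd³) = 1.0679 × 82.831 = 88.456 MPa
Goodman: 1/n_f = τ_a/S_se + τ_m/S_su = 67.675/485 + 88.456/1100 = 0.13954 + 0.08041 = 0.21995
n_f = 1/0.21995 = 4.546

4.55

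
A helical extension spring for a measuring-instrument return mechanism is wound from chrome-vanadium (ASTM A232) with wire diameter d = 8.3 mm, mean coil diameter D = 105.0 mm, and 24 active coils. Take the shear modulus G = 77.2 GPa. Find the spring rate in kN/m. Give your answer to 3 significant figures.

1.65 kN/m

k = Gd⁴/(8D³N_a) = (77.2×10³ × 8.3⁴) / (8 × 105.0³ × 24)
  = 3.66378e+08 / 2.22264e+08 = 1.6484 N/mm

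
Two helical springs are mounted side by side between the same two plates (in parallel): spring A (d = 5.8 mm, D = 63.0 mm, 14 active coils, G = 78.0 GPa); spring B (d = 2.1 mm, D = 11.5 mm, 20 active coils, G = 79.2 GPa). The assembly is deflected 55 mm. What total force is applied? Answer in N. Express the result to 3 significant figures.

k_A = Gd⁴/(8D³N_a) = (78.0×10³)(5.8⁴)/(8·63.0³·14) = 3.1519 N/mm
k_B = Gd⁴/(8D³N_a) = (79.2×10³)(2.1⁴)/(8·11.5³·20) = 6.3298 N/mm
Parallel: k_eq = 3.1519 + 6.3298 = 9.4816 N/mm
F = k_eq·δ = 9.4816·55 = 521.49 N

521 N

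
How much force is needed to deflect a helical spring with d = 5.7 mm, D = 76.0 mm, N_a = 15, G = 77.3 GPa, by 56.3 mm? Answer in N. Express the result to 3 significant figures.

k = Gd⁴/(8D³N_a) = (77.3×10³)(5.7⁴)/(8·76.0³·15) = 1.549 N/mm
F = k·δ = 1.549 × 56.3 = 87.21 N

87.2 N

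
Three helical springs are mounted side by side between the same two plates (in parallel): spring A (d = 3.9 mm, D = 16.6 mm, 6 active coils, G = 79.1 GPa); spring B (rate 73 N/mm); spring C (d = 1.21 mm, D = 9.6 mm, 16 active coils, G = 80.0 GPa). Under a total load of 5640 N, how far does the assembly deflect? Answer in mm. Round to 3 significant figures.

35.7 mm

k_A = Gd⁴/(8D³N_a) = (79.1×10³)(3.9⁴)/(8·16.6³·6) = 83.343 N/mm
k_C = Gd⁴/(8D³N_a) = (80.0×10³)(1.21⁴)/(8·9.6³·16) = 1.5143 N/mm
Parallel: k_eq = 83.343 + 73 + 1.5143 = 157.86 N/mm
δ = F/k_eq = 5640/157.86 = 35.728 mm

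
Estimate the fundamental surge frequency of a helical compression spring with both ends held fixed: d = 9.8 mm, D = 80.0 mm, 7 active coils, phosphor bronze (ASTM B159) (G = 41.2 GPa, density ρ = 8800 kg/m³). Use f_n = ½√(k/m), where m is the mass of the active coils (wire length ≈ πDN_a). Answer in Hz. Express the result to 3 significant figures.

k = Gd⁴/(8D³N_a) = (41.2×10³)(9.8⁴)/(8·80.0³·7) = 13.254 N/mm = 13254 N/m
Wire length L = πDN_a = π·80.0·7 = 1759.3 mm
m = ρ·(πd²/4)·L = 8800 × 75.43×10⁻⁶ m² × 1.7593 m = 1.1678 kg
f_n = ½√(k/m) = 0.5·√(13254/1.1678) = 0.5·√(11350) = 53.267 Hz

53.3 Hz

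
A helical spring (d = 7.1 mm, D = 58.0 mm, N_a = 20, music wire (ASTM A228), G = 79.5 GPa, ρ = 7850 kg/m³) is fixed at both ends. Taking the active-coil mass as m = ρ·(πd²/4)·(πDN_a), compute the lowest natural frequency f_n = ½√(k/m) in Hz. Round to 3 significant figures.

k = Gd⁴/(8D³N_a) = (79.5×10³)(7.1⁴)/(8·58.0³·20) = 6.4714 N/mm = 6471.4 N/m
Wire length L = πDN_a = π·58.0·20 = 3644.2 mm
m = ρ·(πd²/4)·L = 7850 × 39.592×10⁻⁶ m² × 3.6442 m = 1.1326 kg
f_n = ½√(k/m) = 0.5·√(6471.4/1.1326) = 0.5·√(5713.6) = 37.794 Hz

37.8 Hz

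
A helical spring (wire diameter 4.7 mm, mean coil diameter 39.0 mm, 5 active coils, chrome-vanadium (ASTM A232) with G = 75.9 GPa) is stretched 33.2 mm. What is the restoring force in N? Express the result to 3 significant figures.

k = Gd⁴/(8D³N_a) = (75.9×10³)(4.7⁴)/(8·39.0³·5) = 15.609 N/mm
F = k·δ = 15.609 × 33.2 = 518.22 N

518 N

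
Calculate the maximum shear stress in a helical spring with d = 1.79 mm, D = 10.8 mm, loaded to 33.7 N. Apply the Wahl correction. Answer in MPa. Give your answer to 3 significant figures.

Spring index C = D/d = 10.8/1.79 = 6.0335
K_W = (4C−1)/(4C−4) + 0.615/C = 23.134/20.134 + 0.1019 = 1.2509
τ₀ = 8FD/(πd³) = 8·33.7·10.8/(π·1.79³) = 2911.68/18.018 = 161.6 MPa
τ_max = K·τ₀ = 1.2509 × 161.6 = 202.15 MPa

202 MPa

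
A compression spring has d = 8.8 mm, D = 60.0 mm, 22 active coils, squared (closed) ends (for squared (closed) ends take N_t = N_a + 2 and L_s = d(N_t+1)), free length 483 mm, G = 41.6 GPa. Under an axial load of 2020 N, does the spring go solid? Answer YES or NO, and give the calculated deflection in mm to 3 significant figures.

k = Gd⁴/(8D³N_a) = (41.6×10³)(8.8⁴)/(8·60.0³·22) = 6.5623 N/mm
N_t = 24; L_s = 8.8·25 = 220 mm; δ_solid = L₀ − L_s = 483 − 220 = 263 mm
δ = F/k = 2020/6.5623 = 307.82 mm
δ ≥ δ_solid → spring goes solid

YES, δ = 308 mm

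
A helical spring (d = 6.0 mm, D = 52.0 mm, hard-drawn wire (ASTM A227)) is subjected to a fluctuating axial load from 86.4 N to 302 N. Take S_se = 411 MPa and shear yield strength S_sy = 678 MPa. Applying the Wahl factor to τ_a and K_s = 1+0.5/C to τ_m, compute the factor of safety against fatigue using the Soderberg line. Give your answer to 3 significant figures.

C = D/d = 52.0/6.0 = 8.6667; K_W = (4C−1)/(4C−4)+0.615/C = 1.1688; K_s = 1+0.5/C = 1.0577
F_a = (F_max−F_min)/2 = 107.8 N; F_m = (F_max+F_min)/2 = 194.2 N
τ_a = K_W·8F_aD/(πd³) = 1.1688 × 66.086 = 77.24 MPa
τ_m = K_s·8F_mD/(πd³) = 1.0577 × 119.05 = 125.92 MPa
Soderberg: 1/n_f = τ_a/S_se + τ_m/S_sy = 77.24/411 + 125.92/678 = 0.18793 + 0.18572 = 0.37366
n_f = 1/0.37366 = 2.676

2.68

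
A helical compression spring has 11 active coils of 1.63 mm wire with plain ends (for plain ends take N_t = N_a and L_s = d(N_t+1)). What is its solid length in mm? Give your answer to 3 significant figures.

19.6 mm

plain ends: N_t = N_a = 11
L_s = d·(N_t+1) = 1.63 × 12 = 19.56 mm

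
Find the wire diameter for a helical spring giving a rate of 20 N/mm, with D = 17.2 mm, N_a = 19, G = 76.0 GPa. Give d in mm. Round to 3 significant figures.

3.78 mm

d = (8D³N_a·k / G)^(1/4) = (8·17.2³·19·20 / (76.0×10³))^0.25
  = (203.54)^0.25 = 3.7771 mm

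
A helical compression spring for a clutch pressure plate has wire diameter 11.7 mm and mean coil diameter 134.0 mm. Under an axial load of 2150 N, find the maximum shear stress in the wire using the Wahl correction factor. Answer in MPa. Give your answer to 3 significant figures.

516 MPa

Spring index C = D/d = 134.0/11.7 = 11.4530
K_W = (4C−1)/(4C−4) + 0.615/C = 44.812/41.812 + 0.0537 = 1.1254
τ₀ = 8FD/(πd³) = 8·2150·134.0/(π·11.7³) = 2.3048e+06/5031.6 = 458.06 MPa
τ_max = K·τ₀ = 1.1254 × 458.06 = 515.53 MPa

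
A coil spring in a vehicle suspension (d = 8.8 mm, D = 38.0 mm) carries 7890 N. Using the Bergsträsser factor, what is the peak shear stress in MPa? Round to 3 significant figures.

Spring index C = D/d = 38.0/8.8 = 4.3182
K_B = (4C+2)/(4C−3) = 19.273/14.273 = 1.3503
τ₀ = 8FD/(πd³) = 8·7890·38.0/(π·8.8³) = 2.39856e+06/2140.9 = 1120.3 MPa
τ_max = K·τ₀ = 1.3503 × 1120.3 = 1512.8 MPa

1510 MPa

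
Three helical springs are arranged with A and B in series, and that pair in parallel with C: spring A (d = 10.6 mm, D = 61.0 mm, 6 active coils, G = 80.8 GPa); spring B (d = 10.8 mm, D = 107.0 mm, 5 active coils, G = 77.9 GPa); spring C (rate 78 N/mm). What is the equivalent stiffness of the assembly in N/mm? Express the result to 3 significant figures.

k_A = Gd⁴/(8D³N_a) = (80.8×10³)(10.6⁴)/(8·61.0³·6) = 93.628 N/mm
k_B = Gd⁴/(8D³N_a) = (77.9×10³)(10.8⁴)/(8·107.0³·5) = 21.628 N/mm
Springs A,B series: k_AB = 1/(1/93.628+1/21.628) = 17.57 N/mm; parallel with C: k_eq = 17.57+78 = 95.57 N/mm

95.6 N/mm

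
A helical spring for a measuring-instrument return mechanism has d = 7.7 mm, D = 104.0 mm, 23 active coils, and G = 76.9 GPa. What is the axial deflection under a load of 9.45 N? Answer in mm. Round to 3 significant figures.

k = Gd⁴/(8D³N_a) = (76.9×10³)(7.7⁴)/(8·104.0³·23) = 1.3061 N/mm
δ = F/k = 9.45 / 1.3061 = 7.2354 mm

7.24 mm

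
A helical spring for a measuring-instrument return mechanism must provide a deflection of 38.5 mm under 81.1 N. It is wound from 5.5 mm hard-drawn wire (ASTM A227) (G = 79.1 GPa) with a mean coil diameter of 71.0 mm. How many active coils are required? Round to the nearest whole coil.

Required rate k = F/δ = 81.1/38.5 = 2.1065 N/mm
N_a = Gd⁴/(8D³k) = (79.1×10³ × 5.5⁴)/(8 × 71.0³ × 2.1065)
    = 7.23814e+07 / 6.0315e+06 = 12 → 12 coils

12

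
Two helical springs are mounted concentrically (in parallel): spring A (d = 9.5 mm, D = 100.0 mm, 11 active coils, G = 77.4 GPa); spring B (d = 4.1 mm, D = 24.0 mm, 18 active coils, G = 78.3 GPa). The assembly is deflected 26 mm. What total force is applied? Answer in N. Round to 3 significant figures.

k_A = Gd⁴/(8D³N_a) = (77.4×10³)(9.5⁴)/(8·100.0³·11) = 7.164 N/mm
k_B = Gd⁴/(8D³N_a) = (78.3×10³)(4.1⁴)/(8·24.0³·18) = 11.115 N/mm
Parallel: k_eq = 7.164 + 11.115 = 18.279 N/mm
F = k_eq·δ = 18.279·26 = 475.25 N

475 N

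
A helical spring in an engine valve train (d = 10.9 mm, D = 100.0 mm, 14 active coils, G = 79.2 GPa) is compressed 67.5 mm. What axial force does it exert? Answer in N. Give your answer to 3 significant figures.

674 N

k = Gd⁴/(8D³N_a) = (79.2×10³)(10.9⁴)/(8·100.0³·14) = 9.9819 N/mm
F = k·δ = 9.9819 × 67.5 = 673.78 N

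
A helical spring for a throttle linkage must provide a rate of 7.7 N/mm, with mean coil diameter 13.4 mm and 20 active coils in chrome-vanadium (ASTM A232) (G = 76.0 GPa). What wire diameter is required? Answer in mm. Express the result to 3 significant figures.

2.50 mm

d = (8D³N_a·k / G)^(1/4) = (8·13.4³·20·7.7 / (76.0×10³))^0.25
  = (39.004)^0.25 = 2.4991 mm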